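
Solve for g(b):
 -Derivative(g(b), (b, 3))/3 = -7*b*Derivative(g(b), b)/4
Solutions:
 g(b) = C1 + Integral(C2*airyai(42^(1/3)*b/2) + C3*airybi(42^(1/3)*b/2), b)


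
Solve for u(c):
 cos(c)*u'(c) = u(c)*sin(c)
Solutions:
 u(c) = C1/cos(c)


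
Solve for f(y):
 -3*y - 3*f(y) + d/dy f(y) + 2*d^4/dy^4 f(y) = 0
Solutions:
 f(y) = C1*exp(y*(-4 - 4*2^(2/3)/(67 + 9*sqrt(57))^(1/3) + 2^(1/3)*(67 + 9*sqrt(57))^(1/3))/12)*sin(2^(1/3)*sqrt(3)*y*(4*2^(1/3)/(67 + 9*sqrt(57))^(1/3) + (67 + 9*sqrt(57))^(1/3))/12) + C2*exp(y*(-4 - 4*2^(2/3)/(67 + 9*sqrt(57))^(1/3) + 2^(1/3)*(67 + 9*sqrt(57))^(1/3))/12)*cos(2^(1/3)*sqrt(3)*y*(4*2^(1/3)/(67 + 9*sqrt(57))^(1/3) + (67 + 9*sqrt(57))^(1/3))/12) + C3*exp(y) + C4*exp(y*(-2^(1/3)*(67 + 9*sqrt(57))^(1/3) - 2 + 4*2^(2/3)/(67 + 9*sqrt(57))^(1/3))/6) - y - 1/3


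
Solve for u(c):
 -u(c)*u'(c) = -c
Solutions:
 u(c) = -sqrt(C1 + c^2)
 u(c) = sqrt(C1 + c^2)


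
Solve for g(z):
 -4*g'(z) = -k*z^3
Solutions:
 g(z) = C1 + k*z^4/16


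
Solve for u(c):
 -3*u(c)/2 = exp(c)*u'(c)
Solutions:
 u(c) = C1*exp(3*exp(-c)/2)


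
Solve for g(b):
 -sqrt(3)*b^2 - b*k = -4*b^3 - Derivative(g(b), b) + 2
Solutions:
 g(b) = C1 - b^4 + sqrt(3)*b^3/3 + b^2*k/2 + 2*b


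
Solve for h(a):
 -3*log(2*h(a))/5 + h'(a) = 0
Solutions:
 -5*Integral(1/(log(_y) + log(2)), (_y, h(a)))/3 = C1 - a


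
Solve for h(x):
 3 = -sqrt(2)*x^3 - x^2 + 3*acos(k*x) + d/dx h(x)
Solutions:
 h(x) = C1 + sqrt(2)*x^4/4 + x^3/3 + 3*x - 3*Piecewise((x*acos(k*x) - sqrt(-k^2*x^2 + 1)/k, Ne(k, 0)), (pi*x/2, True))


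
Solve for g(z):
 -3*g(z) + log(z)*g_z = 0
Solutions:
 g(z) = C1*exp(3*li(z))


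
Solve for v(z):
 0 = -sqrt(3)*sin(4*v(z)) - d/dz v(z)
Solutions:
 v(z) = -acos((-C1 - exp(8*sqrt(3)*z))/(C1 - exp(8*sqrt(3)*z)))/4 + pi/2
 v(z) = acos((-C1 - exp(8*sqrt(3)*z))/(C1 - exp(8*sqrt(3)*z)))/4


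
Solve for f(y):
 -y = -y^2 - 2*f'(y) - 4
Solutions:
 f(y) = C1 - y^3/6 + y^2/4 - 2*y


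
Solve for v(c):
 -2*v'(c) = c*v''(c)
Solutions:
 v(c) = C1 + C2/c


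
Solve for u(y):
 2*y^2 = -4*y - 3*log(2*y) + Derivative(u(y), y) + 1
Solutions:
 u(y) = C1 + 2*y^3/3 + 2*y^2 + 3*y*log(y) - 4*y + y*log(8)


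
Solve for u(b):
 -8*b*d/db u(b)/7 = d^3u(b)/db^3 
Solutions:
 u(b) = C1 + Integral(C2*airyai(-2*7^(2/3)*b/7) + C3*airybi(-2*7^(2/3)*b/7), b)


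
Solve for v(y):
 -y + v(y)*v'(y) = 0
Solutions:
 v(y) = -sqrt(C1 + y^2)
 v(y) = sqrt(C1 + y^2)


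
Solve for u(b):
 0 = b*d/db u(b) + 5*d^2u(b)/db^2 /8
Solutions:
 u(b) = C1 + C2*erf(2*sqrt(5)*b/5)


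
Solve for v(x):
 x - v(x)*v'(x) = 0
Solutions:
 v(x) = -sqrt(C1 + x^2)
 v(x) = sqrt(C1 + x^2)


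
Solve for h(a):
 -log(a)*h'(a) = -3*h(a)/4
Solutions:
 h(a) = C1*exp(3*li(a)/4)


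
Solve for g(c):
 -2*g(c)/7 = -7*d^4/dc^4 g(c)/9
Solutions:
 g(c) = C1*exp(-2^(1/4)*sqrt(21)*c/7) + C2*exp(2^(1/4)*sqrt(21)*c/7) + C3*sin(2^(1/4)*sqrt(21)*c/7) + C4*cos(2^(1/4)*sqrt(21)*c/7)


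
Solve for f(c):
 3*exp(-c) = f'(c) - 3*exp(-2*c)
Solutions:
 f(c) = C1 - 3*exp(-c) - 3*exp(-2*c)/2


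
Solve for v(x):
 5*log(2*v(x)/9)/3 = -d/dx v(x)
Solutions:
 3*Integral(1/(log(_y) - 2*log(3) + log(2)), (_y, v(x)))/5 = C1 - x


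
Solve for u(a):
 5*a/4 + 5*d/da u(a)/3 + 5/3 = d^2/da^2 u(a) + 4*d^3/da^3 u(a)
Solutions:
 u(a) = C1 + C2*exp(a*(-3 + sqrt(249))/24) + C3*exp(-a*(3 + sqrt(249))/24) - 3*a^2/8 - 29*a/20


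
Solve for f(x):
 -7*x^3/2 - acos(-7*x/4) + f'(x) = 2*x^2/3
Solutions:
 f(x) = C1 + 7*x^4/8 + 2*x^3/9 + x*acos(-7*x/4) + sqrt(16 - 49*x^2)/7


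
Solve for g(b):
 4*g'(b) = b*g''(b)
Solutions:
 g(b) = C1 + C2*b^5


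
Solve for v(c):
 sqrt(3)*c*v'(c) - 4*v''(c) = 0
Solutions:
 v(c) = C1 + C2*erfi(sqrt(2)*3^(1/4)*c/4)


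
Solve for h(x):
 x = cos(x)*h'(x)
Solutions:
 h(x) = C1 + Integral(x/cos(x), x)


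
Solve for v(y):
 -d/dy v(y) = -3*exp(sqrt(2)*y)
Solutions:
 v(y) = C1 + 3*sqrt(2)*exp(sqrt(2)*y)/2


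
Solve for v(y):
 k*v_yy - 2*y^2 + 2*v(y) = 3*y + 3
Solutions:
 v(y) = C1*exp(-sqrt(2)*y*sqrt(-1/k)) + C2*exp(sqrt(2)*y*sqrt(-1/k)) - k + y^2 + 3*y/2 + 3/2


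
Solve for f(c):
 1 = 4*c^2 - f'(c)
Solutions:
 f(c) = C1 + 4*c^3/3 - c


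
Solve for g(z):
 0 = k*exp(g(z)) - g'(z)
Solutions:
 g(z) = log(-1/(C1 + k*z))


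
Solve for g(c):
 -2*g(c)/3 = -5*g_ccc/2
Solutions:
 g(c) = C3*exp(30^(2/3)*c/15) + (C1*sin(10^(2/3)*3^(1/6)*c/10) + C2*cos(10^(2/3)*3^(1/6)*c/10))*exp(-30^(2/3)*c/30)


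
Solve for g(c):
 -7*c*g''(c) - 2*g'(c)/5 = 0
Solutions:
 g(c) = C1 + C2*c^(33/35)


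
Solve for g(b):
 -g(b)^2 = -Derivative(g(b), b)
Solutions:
 g(b) = -1/(C1 + b)


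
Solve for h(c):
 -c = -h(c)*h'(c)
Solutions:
 h(c) = -sqrt(C1 + c^2)
 h(c) = sqrt(C1 + c^2)


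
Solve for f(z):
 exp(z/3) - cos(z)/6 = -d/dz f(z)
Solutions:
 f(z) = C1 - 3*exp(z/3) + sin(z)/6


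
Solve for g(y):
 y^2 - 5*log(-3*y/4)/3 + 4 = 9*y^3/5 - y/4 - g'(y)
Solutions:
 g(y) = C1 + 9*y^4/20 - y^3/3 - y^2/8 + 5*y*log(-y)/3 + y*(-17/3 - 4*log(2) + log(3) + 2*log(6)/3)


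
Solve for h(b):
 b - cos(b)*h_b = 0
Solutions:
 h(b) = C1 + Integral(b/cos(b), b)


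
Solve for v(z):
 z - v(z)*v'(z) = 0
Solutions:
 v(z) = -sqrt(C1 + z^2)
 v(z) = sqrt(C1 + z^2)


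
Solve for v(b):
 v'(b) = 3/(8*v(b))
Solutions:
 v(b) = -sqrt(C1 + 3*b)/2
 v(b) = sqrt(C1 + 3*b)/2


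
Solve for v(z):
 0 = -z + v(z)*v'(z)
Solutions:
 v(z) = -sqrt(C1 + z^2)
 v(z) = sqrt(C1 + z^2)


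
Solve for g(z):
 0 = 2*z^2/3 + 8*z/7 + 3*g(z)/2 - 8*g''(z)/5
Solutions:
 g(z) = C1*exp(-sqrt(15)*z/4) + C2*exp(sqrt(15)*z/4) - 4*z^2/9 - 16*z/21 - 128/135


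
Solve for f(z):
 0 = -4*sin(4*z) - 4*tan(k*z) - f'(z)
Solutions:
 f(z) = C1 - 4*Piecewise((-log(cos(k*z))/k, Ne(k, 0)), (0, True)) + cos(4*z)


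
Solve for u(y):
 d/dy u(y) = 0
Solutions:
 u(y) = C1


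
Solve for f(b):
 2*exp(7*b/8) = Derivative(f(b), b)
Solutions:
 f(b) = C1 + 16*exp(7*b/8)/7


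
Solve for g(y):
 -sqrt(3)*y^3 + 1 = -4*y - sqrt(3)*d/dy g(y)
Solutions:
 g(y) = C1 + y^4/4 - 2*sqrt(3)*y^2/3 - sqrt(3)*y/3


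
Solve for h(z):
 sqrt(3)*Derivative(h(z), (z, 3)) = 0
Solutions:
 h(z) = C1 + C2*z + C3*z^2


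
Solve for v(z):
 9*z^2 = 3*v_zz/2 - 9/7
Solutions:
 v(z) = C1 + C2*z + z^4/2 + 3*z^2/7


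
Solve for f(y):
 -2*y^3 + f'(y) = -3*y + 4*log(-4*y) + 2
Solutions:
 f(y) = C1 + y^4/2 - 3*y^2/2 + 4*y*log(-y) + 2*y*(-1 + 4*log(2))


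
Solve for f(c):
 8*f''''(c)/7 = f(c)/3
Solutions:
 f(c) = C1*exp(-378^(1/4)*c/6) + C2*exp(378^(1/4)*c/6) + C3*sin(378^(1/4)*c/6) + C4*cos(378^(1/4)*c/6)


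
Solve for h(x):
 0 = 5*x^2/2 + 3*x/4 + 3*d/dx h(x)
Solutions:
 h(x) = C1 - 5*x^3/18 - x^2/8


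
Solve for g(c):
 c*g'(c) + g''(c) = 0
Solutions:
 g(c) = C1 + C2*erf(sqrt(2)*c/2)


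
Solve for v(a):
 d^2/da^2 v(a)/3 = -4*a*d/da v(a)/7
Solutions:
 v(a) = C1 + C2*erf(sqrt(42)*a/7)


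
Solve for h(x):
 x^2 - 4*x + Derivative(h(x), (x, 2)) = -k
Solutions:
 h(x) = C1 + C2*x - k*x^2/2 - x^4/12 + 2*x^3/3


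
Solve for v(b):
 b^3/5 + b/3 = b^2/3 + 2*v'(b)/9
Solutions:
 v(b) = C1 + 9*b^4/40 - b^3/2 + 3*b^2/4


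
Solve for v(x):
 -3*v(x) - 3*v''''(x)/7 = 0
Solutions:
 v(x) = (C1*sin(sqrt(2)*7^(1/4)*x/2) + C2*cos(sqrt(2)*7^(1/4)*x/2))*exp(-sqrt(2)*7^(1/4)*x/2) + (C3*sin(sqrt(2)*7^(1/4)*x/2) + C4*cos(sqrt(2)*7^(1/4)*x/2))*exp(sqrt(2)*7^(1/4)*x/2)


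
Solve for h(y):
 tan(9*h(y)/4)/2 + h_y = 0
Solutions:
 h(y) = -4*asin(C1*exp(-9*y/8))/9 + 4*pi/9
 h(y) = 4*asin(C1*exp(-9*y/8))/9


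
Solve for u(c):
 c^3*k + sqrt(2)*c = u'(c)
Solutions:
 u(c) = C1 + c^4*k/4 + sqrt(2)*c^2/2


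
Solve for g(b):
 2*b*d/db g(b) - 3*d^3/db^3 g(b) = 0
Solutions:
 g(b) = C1 + Integral(C2*airyai(2^(1/3)*3^(2/3)*b/3) + C3*airybi(2^(1/3)*3^(2/3)*b/3), b)


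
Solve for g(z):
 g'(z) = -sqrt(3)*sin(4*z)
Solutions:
 g(z) = C1 + sqrt(3)*cos(4*z)/4


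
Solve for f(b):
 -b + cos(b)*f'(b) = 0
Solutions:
 f(b) = C1 + Integral(b/cos(b), b)


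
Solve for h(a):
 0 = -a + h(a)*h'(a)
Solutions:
 h(a) = -sqrt(C1 + a^2)
 h(a) = sqrt(C1 + a^2)


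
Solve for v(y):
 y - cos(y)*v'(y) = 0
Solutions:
 v(y) = C1 + Integral(y/cos(y), y)


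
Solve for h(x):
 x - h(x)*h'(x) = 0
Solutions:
 h(x) = -sqrt(C1 + x^2)
 h(x) = sqrt(C1 + x^2)


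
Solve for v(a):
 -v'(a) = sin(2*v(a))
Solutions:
 v(a) = pi - acos((-C1 - exp(4*a))/(C1 - exp(4*a)))/2
 v(a) = acos((-C1 - exp(4*a))/(C1 - exp(4*a)))/2


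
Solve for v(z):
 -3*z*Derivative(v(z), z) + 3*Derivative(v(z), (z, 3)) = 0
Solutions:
 v(z) = C1 + Integral(C2*airyai(z) + C3*airybi(z), z)


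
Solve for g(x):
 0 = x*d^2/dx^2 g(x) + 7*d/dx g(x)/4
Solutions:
 g(x) = C1 + C2/x^(3/4)


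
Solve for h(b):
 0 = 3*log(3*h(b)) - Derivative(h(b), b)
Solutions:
 -Integral(1/(log(_y) + log(3)), (_y, h(b)))/3 = C1 - b


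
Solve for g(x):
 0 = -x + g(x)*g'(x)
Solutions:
 g(x) = -sqrt(C1 + x^2)
 g(x) = sqrt(C1 + x^2)


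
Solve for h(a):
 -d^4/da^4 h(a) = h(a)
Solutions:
 h(a) = (C1*sin(sqrt(2)*a/2) + C2*cos(sqrt(2)*a/2))*exp(-sqrt(2)*a/2) + (C3*sin(sqrt(2)*a/2) + C4*cos(sqrt(2)*a/2))*exp(sqrt(2)*a/2)


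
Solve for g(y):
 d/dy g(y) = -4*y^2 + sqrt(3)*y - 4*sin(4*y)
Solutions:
 g(y) = C1 - 4*y^3/3 + sqrt(3)*y^2/2 + cos(4*y)


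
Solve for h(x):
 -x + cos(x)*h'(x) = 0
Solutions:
 h(x) = C1 + Integral(x/cos(x), x)


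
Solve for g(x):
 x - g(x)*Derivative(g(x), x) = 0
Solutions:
 g(x) = -sqrt(C1 + x^2)
 g(x) = sqrt(C1 + x^2)


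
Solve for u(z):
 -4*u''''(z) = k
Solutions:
 u(z) = C1 + C2*z + C3*z^2 + C4*z^3 - k*z^4/96


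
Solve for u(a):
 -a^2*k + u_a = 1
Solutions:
 u(a) = C1 + a^3*k/3 + a


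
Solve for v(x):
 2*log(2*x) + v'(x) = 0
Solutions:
 v(x) = C1 - 2*x*log(x) - x*log(4) + 2*x


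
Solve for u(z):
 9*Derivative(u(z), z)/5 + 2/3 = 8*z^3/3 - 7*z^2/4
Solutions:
 u(z) = C1 + 10*z^4/27 - 35*z^3/108 - 10*z/27


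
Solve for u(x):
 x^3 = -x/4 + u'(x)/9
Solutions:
 u(x) = C1 + 9*x^4/4 + 9*x^2/8


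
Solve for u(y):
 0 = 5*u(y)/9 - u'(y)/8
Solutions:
 u(y) = C1*exp(40*y/9)


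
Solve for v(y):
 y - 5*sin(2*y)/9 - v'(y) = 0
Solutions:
 v(y) = C1 + y^2/2 + 5*cos(2*y)/18


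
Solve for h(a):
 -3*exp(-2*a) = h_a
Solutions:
 h(a) = C1 + 3*exp(-2*a)/2


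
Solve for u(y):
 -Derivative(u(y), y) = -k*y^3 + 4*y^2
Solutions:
 u(y) = C1 + k*y^4/4 - 4*y^3/3


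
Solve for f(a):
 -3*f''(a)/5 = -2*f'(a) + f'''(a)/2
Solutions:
 f(a) = C1 + C2*exp(a*(-3 + sqrt(109))/5) + C3*exp(-a*(3 + sqrt(109))/5)


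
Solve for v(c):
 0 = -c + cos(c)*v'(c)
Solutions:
 v(c) = C1 + Integral(c/cos(c), c)


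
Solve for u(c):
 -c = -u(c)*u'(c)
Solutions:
 u(c) = -sqrt(C1 + c^2)
 u(c) = sqrt(C1 + c^2)


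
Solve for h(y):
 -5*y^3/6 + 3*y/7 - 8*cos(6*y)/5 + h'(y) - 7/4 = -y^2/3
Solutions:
 h(y) = C1 + 5*y^4/24 - y^3/9 - 3*y^2/14 + 7*y/4 + 4*sin(6*y)/15


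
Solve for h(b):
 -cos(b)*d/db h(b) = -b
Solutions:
 h(b) = C1 + Integral(b/cos(b), b)


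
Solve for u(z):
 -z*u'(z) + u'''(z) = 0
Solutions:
 u(z) = C1 + Integral(C2*airyai(z) + C3*airybi(z), z)


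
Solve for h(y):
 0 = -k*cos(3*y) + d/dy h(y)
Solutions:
 h(y) = C1 + k*sin(3*y)/3


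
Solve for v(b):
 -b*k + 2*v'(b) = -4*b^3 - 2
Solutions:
 v(b) = C1 - b^4/2 + b^2*k/4 - b


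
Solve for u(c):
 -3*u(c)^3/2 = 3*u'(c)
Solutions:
 u(c) = -sqrt(-1/(C1 - c))
 u(c) = sqrt(-1/(C1 - c))


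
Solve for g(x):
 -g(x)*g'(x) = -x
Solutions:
 g(x) = -sqrt(C1 + x^2)
 g(x) = sqrt(C1 + x^2)


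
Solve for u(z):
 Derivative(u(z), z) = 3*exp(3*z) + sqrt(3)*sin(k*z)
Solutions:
 u(z) = C1 + exp(3*z) - sqrt(3)*cos(k*z)/k


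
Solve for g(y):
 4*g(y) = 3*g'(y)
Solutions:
 g(y) = C1*exp(4*y/3)


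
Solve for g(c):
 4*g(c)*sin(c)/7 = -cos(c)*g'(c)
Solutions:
 g(c) = C1*cos(c)^(4/7)


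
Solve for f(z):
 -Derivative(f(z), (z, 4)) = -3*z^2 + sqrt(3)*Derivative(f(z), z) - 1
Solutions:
 f(z) = C1 + C4*exp(-3^(1/6)*z) + sqrt(3)*z^3/3 + sqrt(3)*z/3 + (C2*sin(3^(2/3)*z/2) + C3*cos(3^(2/3)*z/2))*exp(3^(1/6)*z/2)


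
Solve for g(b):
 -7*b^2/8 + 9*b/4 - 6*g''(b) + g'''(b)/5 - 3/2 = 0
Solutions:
 g(b) = C1 + C2*b + C3*exp(30*b) - 7*b^4/576 + 263*b^3/4320 - 5137*b^2/43200


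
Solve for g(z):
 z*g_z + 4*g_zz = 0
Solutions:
 g(z) = C1 + C2*erf(sqrt(2)*z/4)


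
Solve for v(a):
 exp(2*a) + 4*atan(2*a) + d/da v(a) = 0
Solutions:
 v(a) = C1 - 4*a*atan(2*a) - exp(2*a)/2 + log(4*a^2 + 1)


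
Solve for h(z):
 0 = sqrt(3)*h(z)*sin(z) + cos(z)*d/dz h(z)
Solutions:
 h(z) = C1*cos(z)^(sqrt(3))


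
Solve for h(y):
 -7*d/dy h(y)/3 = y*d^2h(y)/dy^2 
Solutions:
 h(y) = C1 + C2/y^(4/3)


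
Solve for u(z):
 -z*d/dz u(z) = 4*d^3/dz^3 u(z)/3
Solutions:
 u(z) = C1 + Integral(C2*airyai(-6^(1/3)*z/2) + C3*airybi(-6^(1/3)*z/2), z)


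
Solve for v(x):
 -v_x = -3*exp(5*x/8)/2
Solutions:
 v(x) = C1 + 12*exp(5*x/8)/5


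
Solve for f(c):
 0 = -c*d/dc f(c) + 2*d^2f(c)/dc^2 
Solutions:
 f(c) = C1 + C2*erfi(c/2)


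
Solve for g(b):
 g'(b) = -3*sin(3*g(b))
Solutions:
 g(b) = -acos((-C1 - exp(18*b))/(C1 - exp(18*b)))/3 + 2*pi/3
 g(b) = acos((-C1 - exp(18*b))/(C1 - exp(18*b)))/3


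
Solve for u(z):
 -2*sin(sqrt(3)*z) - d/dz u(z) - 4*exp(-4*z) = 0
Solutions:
 u(z) = C1 + 2*sqrt(3)*cos(sqrt(3)*z)/3 + exp(-4*z)


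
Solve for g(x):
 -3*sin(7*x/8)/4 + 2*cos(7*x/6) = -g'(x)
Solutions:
 g(x) = C1 - 12*sin(7*x/6)/7 - 6*cos(7*x/8)/7


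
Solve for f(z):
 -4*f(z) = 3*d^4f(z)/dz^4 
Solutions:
 f(z) = (C1*sin(3^(3/4)*z/3) + C2*cos(3^(3/4)*z/3))*exp(-3^(3/4)*z/3) + (C3*sin(3^(3/4)*z/3) + C4*cos(3^(3/4)*z/3))*exp(3^(3/4)*z/3)


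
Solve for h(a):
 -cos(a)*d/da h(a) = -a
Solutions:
 h(a) = C1 + Integral(a/cos(a), a)


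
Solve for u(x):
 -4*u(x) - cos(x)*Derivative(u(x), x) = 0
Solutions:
 u(x) = C1*(sin(x)^2 - 2*sin(x) + 1)/(sin(x)^2 + 2*sin(x) + 1)


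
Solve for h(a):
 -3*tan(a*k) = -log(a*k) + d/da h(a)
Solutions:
 h(a) = C1 + a*log(a*k) - a - 3*Piecewise((-log(cos(a*k))/k, Ne(k, 0)), (0, True))


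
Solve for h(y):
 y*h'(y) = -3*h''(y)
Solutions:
 h(y) = C1 + C2*erf(sqrt(6)*y/6)


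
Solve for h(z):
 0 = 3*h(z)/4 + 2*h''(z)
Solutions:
 h(z) = C1*sin(sqrt(6)*z/4) + C2*cos(sqrt(6)*z/4)


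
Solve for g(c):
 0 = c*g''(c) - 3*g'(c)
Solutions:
 g(c) = C1 + C2*c^4


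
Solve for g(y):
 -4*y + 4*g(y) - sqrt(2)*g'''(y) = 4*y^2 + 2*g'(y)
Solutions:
 g(y) = C1*exp(y*(-3*2^(1/6)*(1 + sqrt(sqrt(2)/27 + 1))^(1/3) + 2^(1/3)/(1 + sqrt(sqrt(2)/27 + 1))^(1/3))/6)*sin(y*(sqrt(6)/(sqrt(2) + sqrt(2*sqrt(2)/27 + 2))^(1/3) + 3*sqrt(3)*(sqrt(2) + sqrt(2*sqrt(2)/27 + 2))^(1/3))/6) + C2*exp(y*(-3*2^(1/6)*(1 + sqrt(sqrt(2)/27 + 1))^(1/3) + 2^(1/3)/(1 + sqrt(sqrt(2)/27 + 1))^(1/3))/6)*cos(y*(sqrt(6)/(sqrt(2) + sqrt(2*sqrt(2)/27 + 2))^(1/3) + 3*sqrt(3)*(sqrt(2) + sqrt(2*sqrt(2)/27 + 2))^(1/3))/6) + C3*exp(y*(-2^(1/3)/(3*(1 + sqrt(sqrt(2)/27 + 1))^(1/3)) + 2^(1/6)*(1 + sqrt(sqrt(2)/27 + 1))^(1/3))) + y^2 + 2*y + 1


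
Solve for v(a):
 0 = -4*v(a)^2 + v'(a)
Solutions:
 v(a) = -1/(C1 + 4*a)


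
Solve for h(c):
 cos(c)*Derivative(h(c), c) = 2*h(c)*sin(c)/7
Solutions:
 h(c) = C1/cos(c)^(2/7)


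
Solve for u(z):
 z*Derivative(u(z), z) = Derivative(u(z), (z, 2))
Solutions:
 u(z) = C1 + C2*erfi(sqrt(2)*z/2)


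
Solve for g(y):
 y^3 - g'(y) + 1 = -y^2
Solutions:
 g(y) = C1 + y^4/4 + y^3/3 + y


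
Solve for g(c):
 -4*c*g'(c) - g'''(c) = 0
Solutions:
 g(c) = C1 + Integral(C2*airyai(-2^(2/3)*c) + C3*airybi(-2^(2/3)*c), c)


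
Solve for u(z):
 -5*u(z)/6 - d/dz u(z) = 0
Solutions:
 u(z) = C1*exp(-5*z/6)


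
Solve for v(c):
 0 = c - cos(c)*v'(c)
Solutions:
 v(c) = C1 + Integral(c/cos(c), c)


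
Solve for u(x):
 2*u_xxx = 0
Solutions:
 u(x) = C1 + C2*x + C3*x^2


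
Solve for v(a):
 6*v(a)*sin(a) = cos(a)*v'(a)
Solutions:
 v(a) = C1/cos(a)^6


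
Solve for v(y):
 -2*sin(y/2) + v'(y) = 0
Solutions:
 v(y) = C1 - 4*cos(y/2)


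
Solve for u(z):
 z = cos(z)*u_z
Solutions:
 u(z) = C1 + Integral(z/cos(z), z)


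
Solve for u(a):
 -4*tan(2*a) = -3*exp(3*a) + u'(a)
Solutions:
 u(a) = C1 + exp(3*a) + 2*log(cos(2*a))


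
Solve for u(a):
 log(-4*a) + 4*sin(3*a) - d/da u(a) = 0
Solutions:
 u(a) = C1 + a*log(-a) - a + 2*a*log(2) - 4*cos(3*a)/3


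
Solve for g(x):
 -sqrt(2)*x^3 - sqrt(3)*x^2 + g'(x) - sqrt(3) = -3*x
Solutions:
 g(x) = C1 + sqrt(2)*x^4/4 + sqrt(3)*x^3/3 - 3*x^2/2 + sqrt(3)*x


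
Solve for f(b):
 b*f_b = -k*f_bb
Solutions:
 f(b) = C1 + C2*sqrt(k)*erf(sqrt(2)*b*sqrt(1/k)/2)


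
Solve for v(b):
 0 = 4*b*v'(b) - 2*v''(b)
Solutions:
 v(b) = C1 + C2*erfi(b)


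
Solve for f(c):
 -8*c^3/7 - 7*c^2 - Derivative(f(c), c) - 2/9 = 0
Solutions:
 f(c) = C1 - 2*c^4/7 - 7*c^3/3 - 2*c/9


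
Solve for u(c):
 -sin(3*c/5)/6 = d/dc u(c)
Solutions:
 u(c) = C1 + 5*cos(3*c/5)/18


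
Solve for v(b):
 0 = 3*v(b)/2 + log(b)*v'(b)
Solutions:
 v(b) = C1*exp(-3*li(b)/2)


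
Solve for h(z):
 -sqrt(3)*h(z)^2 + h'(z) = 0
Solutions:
 h(z) = -1/(C1 + sqrt(3)*z)


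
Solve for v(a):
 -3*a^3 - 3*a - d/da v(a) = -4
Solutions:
 v(a) = C1 - 3*a^4/4 - 3*a^2/2 + 4*a


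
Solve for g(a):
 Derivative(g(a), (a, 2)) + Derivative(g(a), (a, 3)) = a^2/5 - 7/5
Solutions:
 g(a) = C1 + C2*a + C3*exp(-a) + a^4/60 - a^3/15 - a^2/2


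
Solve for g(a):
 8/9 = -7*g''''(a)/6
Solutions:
 g(a) = C1 + C2*a + C3*a^2 + C4*a^3 - 2*a^4/63


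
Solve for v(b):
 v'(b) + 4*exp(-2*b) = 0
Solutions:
 v(b) = C1 + 2*exp(-2*b)


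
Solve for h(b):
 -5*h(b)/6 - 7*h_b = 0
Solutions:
 h(b) = C1*exp(-5*b/42)


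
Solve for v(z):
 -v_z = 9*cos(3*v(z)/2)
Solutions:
 v(z) = -2*asin((C1 + exp(27*z))/(C1 - exp(27*z)))/3 + 2*pi/3
 v(z) = 2*asin((C1 + exp(27*z))/(C1 - exp(27*z)))/3


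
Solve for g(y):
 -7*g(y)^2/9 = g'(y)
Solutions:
 g(y) = 9/(C1 + 7*y)


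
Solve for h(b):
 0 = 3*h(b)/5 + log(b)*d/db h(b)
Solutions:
 h(b) = C1*exp(-3*li(b)/5)


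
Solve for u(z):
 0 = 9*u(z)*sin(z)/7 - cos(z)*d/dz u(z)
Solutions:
 u(z) = C1/cos(z)^(9/7)


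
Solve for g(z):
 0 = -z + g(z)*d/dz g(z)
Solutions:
 g(z) = -sqrt(C1 + z^2)
 g(z) = sqrt(C1 + z^2)


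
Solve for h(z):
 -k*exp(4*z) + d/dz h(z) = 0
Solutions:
 h(z) = C1 + k*exp(4*z)/4


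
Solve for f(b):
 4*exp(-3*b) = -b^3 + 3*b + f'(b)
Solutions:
 f(b) = C1 + b^4/4 - 3*b^2/2 - 4*exp(-3*b)/3


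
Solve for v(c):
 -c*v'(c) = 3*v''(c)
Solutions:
 v(c) = C1 + C2*erf(sqrt(6)*c/6)


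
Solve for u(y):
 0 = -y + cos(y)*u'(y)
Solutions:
 u(y) = C1 + Integral(y/cos(y), y)


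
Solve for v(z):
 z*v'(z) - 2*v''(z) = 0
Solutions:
 v(z) = C1 + C2*erfi(z/2)


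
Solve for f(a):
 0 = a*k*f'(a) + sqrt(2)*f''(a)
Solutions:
 f(a) = Piecewise((-2^(3/4)*sqrt(pi)*C1*erf(2^(1/4)*a*sqrt(k)/2)/(2*sqrt(k)) - C2, (k > 0) | (k < 0)), (-C1*a - C2, True))


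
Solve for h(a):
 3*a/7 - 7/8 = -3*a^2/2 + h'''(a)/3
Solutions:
 h(a) = C1 + C2*a + C3*a^2 + 3*a^5/40 + 3*a^4/56 - 7*a^3/16


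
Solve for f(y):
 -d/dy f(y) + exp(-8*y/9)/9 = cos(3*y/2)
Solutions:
 f(y) = C1 - 2*sin(3*y/2)/3 - exp(-8*y/9)/8


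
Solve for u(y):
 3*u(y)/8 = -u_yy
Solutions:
 u(y) = C1*sin(sqrt(6)*y/4) + C2*cos(sqrt(6)*y/4)


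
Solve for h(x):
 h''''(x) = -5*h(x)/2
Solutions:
 h(x) = (C1*sin(10^(1/4)*x/2) + C2*cos(10^(1/4)*x/2))*exp(-10^(1/4)*x/2) + (C3*sin(10^(1/4)*x/2) + C4*cos(10^(1/4)*x/2))*exp(10^(1/4)*x/2)


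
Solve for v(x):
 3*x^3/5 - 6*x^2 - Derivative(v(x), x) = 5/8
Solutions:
 v(x) = C1 + 3*x^4/20 - 2*x^3 - 5*x/8


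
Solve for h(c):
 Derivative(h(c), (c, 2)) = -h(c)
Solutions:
 h(c) = C1*sin(c) + C2*cos(c)


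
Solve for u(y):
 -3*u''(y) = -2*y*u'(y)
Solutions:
 u(y) = C1 + C2*erfi(sqrt(3)*y/3)


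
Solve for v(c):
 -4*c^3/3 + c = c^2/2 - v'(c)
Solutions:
 v(c) = C1 + c^4/3 + c^3/6 - c^2/2


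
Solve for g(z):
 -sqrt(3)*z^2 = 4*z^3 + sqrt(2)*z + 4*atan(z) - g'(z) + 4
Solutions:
 g(z) = C1 + z^4 + sqrt(3)*z^3/3 + sqrt(2)*z^2/2 + 4*z*atan(z) + 4*z - 2*log(z^2 + 1)


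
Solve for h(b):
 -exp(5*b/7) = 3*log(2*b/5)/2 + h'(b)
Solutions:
 h(b) = C1 - 3*b*log(b)/2 + b*(-2*log(2) + log(10)/2 + 3/2 + log(5)) - 7*exp(5*b/7)/5


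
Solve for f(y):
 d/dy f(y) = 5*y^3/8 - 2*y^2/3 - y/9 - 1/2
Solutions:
 f(y) = C1 + 5*y^4/32 - 2*y^3/9 - y^2/18 - y/2


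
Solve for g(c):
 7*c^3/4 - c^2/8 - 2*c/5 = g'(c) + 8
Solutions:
 g(c) = C1 + 7*c^4/16 - c^3/24 - c^2/5 - 8*c


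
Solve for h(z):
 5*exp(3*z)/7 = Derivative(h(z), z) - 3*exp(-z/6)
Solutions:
 h(z) = C1 + 5*exp(3*z)/21 - 18*exp(-z/6)


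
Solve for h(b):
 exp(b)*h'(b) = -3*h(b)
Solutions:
 h(b) = C1*exp(3*exp(-b))


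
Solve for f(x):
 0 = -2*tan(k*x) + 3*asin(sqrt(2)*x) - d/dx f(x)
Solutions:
 f(x) = C1 + 3*x*asin(sqrt(2)*x) + 3*sqrt(2)*sqrt(1 - 2*x^2)/2 - 2*Piecewise((-log(cos(k*x))/k, Ne(k, 0)), (0, True))


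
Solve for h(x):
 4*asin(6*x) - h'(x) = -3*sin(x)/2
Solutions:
 h(x) = C1 + 4*x*asin(6*x) + 2*sqrt(1 - 36*x^2)/3 - 3*cos(x)/2


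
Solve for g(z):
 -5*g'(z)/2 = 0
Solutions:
 g(z) = C1


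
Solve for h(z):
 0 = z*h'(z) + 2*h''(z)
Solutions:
 h(z) = C1 + C2*erf(z/2)


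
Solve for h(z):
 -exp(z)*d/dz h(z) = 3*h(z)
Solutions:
 h(z) = C1*exp(3*exp(-z))


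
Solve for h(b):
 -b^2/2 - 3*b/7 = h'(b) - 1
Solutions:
 h(b) = C1 - b^3/6 - 3*b^2/14 + b


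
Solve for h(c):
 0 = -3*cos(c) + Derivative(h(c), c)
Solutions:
 h(c) = C1 + 3*sin(c)


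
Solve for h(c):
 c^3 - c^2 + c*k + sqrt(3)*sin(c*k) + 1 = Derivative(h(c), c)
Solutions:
 h(c) = C1 + c^4/4 - c^3/3 + c^2*k/2 + c - sqrt(3)*cos(c*k)/k


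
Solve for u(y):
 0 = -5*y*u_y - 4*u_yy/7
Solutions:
 u(y) = C1 + C2*erf(sqrt(70)*y/4)


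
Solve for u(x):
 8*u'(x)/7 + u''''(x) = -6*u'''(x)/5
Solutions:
 u(x) = C1 + C2*exp(x*(-28 + 14*14^(1/3)/(15*sqrt(85) + 139)^(1/3) + 14^(2/3)*(15*sqrt(85) + 139)^(1/3))/70)*sin(14^(1/3)*sqrt(3)*x*(-14^(1/3)*(15*sqrt(85) + 139)^(1/3) + 14/(15*sqrt(85) + 139)^(1/3))/70) + C3*exp(x*(-28 + 14*14^(1/3)/(15*sqrt(85) + 139)^(1/3) + 14^(2/3)*(15*sqrt(85) + 139)^(1/3))/70)*cos(14^(1/3)*sqrt(3)*x*(-14^(1/3)*(15*sqrt(85) + 139)^(1/3) + 14/(15*sqrt(85) + 139)^(1/3))/70) + C4*exp(-x*(14*14^(1/3)/(15*sqrt(85) + 139)^(1/3) + 14 + 14^(2/3)*(15*sqrt(85) + 139)^(1/3))/35)


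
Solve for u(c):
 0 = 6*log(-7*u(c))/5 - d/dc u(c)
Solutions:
 -5*Integral(1/(log(-_y) + log(7)), (_y, u(c)))/6 = C1 - c


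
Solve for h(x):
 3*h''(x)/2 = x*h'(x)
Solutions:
 h(x) = C1 + C2*erfi(sqrt(3)*x/3)


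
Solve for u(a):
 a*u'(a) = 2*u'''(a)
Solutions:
 u(a) = C1 + Integral(C2*airyai(2^(2/3)*a/2) + C3*airybi(2^(2/3)*a/2), a)


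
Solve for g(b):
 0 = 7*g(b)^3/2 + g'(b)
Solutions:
 g(b) = -sqrt(-1/(C1 - 7*b))
 g(b) = sqrt(-1/(C1 - 7*b))


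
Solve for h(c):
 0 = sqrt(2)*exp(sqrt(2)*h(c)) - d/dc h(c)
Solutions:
 h(c) = sqrt(2)*(2*log(-1/(C1 + sqrt(2)*c)) - log(2))/4


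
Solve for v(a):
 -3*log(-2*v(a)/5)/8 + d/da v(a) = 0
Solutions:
 -8*Integral(1/(log(-_y) - log(5) + log(2)), (_y, v(a)))/3 = C1 - a


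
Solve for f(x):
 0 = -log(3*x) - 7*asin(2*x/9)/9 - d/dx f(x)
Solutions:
 f(x) = C1 - x*log(x) - 7*x*asin(2*x/9)/9 - x*log(3) + x - 7*sqrt(81 - 4*x^2)/18


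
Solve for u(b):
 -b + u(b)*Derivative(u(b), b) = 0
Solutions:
 u(b) = -sqrt(C1 + b^2)
 u(b) = sqrt(C1 + b^2)


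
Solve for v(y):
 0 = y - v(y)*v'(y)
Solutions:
 v(y) = -sqrt(C1 + y^2)
 v(y) = sqrt(C1 + y^2)


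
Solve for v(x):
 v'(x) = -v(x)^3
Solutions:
 v(x) = -sqrt(2)*sqrt(-1/(C1 - x))/2
 v(x) = sqrt(2)*sqrt(-1/(C1 - x))/2


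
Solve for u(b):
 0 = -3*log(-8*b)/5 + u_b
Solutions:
 u(b) = C1 + 3*b*log(-b)/5 + 3*b*(-1 + 3*log(2))/5


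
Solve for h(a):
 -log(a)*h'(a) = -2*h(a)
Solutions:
 h(a) = C1*exp(2*li(a))


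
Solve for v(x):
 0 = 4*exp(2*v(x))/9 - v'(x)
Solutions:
 v(x) = log(-sqrt(-1/(C1 + 4*x))) - log(2)/2 + log(3)
 v(x) = log(-1/(C1 + 4*x))/2 - log(2)/2 + log(3)


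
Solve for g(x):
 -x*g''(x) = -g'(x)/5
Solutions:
 g(x) = C1 + C2*x^(6/5)


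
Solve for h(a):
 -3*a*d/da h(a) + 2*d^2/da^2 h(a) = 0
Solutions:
 h(a) = C1 + C2*erfi(sqrt(3)*a/2)


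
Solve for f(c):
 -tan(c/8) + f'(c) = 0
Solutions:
 f(c) = C1 - 8*log(cos(c/8))


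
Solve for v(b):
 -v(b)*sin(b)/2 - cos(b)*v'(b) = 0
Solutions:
 v(b) = C1*sqrt(cos(b))


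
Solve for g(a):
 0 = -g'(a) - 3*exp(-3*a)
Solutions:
 g(a) = C1 + exp(-3*a)


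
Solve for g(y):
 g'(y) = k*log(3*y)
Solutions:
 g(y) = C1 + k*y*log(y) - k*y + k*y*log(3)


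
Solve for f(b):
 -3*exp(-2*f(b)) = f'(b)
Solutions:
 f(b) = log(-sqrt(C1 - 6*b))
 f(b) = log(C1 - 6*b)/2


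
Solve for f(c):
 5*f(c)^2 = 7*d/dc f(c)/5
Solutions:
 f(c) = -7/(C1 + 25*c)


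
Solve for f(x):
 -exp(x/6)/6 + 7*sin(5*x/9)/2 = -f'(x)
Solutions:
 f(x) = C1 + exp(x/6) + 63*cos(5*x/9)/10


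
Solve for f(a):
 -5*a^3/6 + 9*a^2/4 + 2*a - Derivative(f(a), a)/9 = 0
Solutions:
 f(a) = C1 - 15*a^4/8 + 27*a^3/4 + 9*a^2


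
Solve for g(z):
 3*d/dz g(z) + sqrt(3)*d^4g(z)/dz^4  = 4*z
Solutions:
 g(z) = C1 + C4*exp(-3^(1/6)*z) + 2*z^2/3 + (C2*sin(3^(2/3)*z/2) + C3*cos(3^(2/3)*z/2))*exp(3^(1/6)*z/2)


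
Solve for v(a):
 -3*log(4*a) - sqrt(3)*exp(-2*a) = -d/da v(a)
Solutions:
 v(a) = C1 + 3*a*log(a) + 3*a*(-1 + 2*log(2)) - sqrt(3)*exp(-2*a)/2


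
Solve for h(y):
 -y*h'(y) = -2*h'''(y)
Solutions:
 h(y) = C1 + Integral(C2*airyai(2^(2/3)*y/2) + C3*airybi(2^(2/3)*y/2), y)


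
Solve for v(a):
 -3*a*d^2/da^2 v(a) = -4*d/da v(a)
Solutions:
 v(a) = C1 + C2*a^(7/3)


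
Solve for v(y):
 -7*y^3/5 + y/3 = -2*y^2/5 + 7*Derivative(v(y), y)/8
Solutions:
 v(y) = C1 - 2*y^4/5 + 16*y^3/105 + 4*y^2/21


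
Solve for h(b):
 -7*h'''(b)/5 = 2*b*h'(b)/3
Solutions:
 h(b) = C1 + Integral(C2*airyai(-10^(1/3)*21^(2/3)*b/21) + C3*airybi(-10^(1/3)*21^(2/3)*b/21), b)


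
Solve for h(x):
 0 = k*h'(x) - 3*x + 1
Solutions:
 h(x) = C1 + 3*x^2/(2*k) - x/k


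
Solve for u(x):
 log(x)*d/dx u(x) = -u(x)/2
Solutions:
 u(x) = C1*exp(-li(x)/2)


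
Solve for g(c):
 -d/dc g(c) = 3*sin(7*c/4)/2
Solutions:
 g(c) = C1 + 6*cos(7*c/4)/7


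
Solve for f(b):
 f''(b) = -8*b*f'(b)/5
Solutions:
 f(b) = C1 + C2*erf(2*sqrt(5)*b/5)


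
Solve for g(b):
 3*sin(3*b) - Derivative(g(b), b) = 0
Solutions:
 g(b) = C1 - cos(3*b)


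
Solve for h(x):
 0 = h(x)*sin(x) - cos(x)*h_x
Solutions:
 h(x) = C1/cos(x)


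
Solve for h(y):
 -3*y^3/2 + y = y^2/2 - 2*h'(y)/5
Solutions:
 h(y) = C1 + 15*y^4/16 + 5*y^3/12 - 5*y^2/4


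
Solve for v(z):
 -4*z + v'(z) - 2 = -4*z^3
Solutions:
 v(z) = C1 - z^4 + 2*z^2 + 2*z


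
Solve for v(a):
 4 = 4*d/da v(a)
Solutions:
 v(a) = C1 + a


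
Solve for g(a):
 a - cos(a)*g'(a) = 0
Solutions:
 g(a) = C1 + Integral(a/cos(a), a)


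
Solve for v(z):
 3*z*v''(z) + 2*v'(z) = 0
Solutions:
 v(z) = C1 + C2*z^(1/3)


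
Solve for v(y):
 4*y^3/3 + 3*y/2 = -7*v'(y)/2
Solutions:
 v(y) = C1 - 2*y^4/21 - 3*y^2/14


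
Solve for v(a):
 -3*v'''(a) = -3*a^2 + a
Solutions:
 v(a) = C1 + C2*a + C3*a^2 + a^5/60 - a^4/72


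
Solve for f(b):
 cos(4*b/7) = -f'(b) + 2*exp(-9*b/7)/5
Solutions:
 f(b) = C1 - 7*sin(4*b/7)/4 - 14*exp(-9*b/7)/45


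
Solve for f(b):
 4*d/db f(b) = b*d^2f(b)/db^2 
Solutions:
 f(b) = C1 + C2*b^5


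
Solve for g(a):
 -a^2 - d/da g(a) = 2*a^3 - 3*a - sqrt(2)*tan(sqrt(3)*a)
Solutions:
 g(a) = C1 - a^4/2 - a^3/3 + 3*a^2/2 - sqrt(6)*log(cos(sqrt(3)*a))/3


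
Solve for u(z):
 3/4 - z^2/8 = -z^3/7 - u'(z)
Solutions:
 u(z) = C1 - z^4/28 + z^3/24 - 3*z/4


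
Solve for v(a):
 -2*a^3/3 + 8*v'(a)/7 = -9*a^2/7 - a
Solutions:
 v(a) = C1 + 7*a^4/48 - 3*a^3/8 - 7*a^2/16


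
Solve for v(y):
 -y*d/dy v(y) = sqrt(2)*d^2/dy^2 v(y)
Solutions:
 v(y) = C1 + C2*erf(2^(1/4)*y/2)


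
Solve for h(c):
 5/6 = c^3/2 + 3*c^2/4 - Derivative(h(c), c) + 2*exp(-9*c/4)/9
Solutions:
 h(c) = C1 + c^4/8 + c^3/4 - 5*c/6 - 8*exp(-9*c/4)/81


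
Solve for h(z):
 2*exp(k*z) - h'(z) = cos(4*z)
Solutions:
 h(z) = C1 - sin(4*z)/4 + 2*exp(k*z)/k


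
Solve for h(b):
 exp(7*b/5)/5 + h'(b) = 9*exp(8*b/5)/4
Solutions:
 h(b) = C1 + 45*exp(8*b/5)/32 - exp(7*b/5)/7


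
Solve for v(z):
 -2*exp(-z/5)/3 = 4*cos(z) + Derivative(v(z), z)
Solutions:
 v(z) = C1 - 4*sin(z) + 10*exp(-z/5)/3


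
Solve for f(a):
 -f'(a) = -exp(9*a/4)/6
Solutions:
 f(a) = C1 + 2*exp(9*a/4)/27


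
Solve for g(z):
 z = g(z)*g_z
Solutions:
 g(z) = -sqrt(C1 + z^2)
 g(z) = sqrt(C1 + z^2)


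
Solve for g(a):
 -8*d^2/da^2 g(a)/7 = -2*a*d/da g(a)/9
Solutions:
 g(a) = C1 + C2*erfi(sqrt(14)*a/12)


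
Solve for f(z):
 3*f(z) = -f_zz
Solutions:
 f(z) = C1*sin(sqrt(3)*z) + C2*cos(sqrt(3)*z)


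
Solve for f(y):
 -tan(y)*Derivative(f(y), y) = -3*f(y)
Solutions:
 f(y) = C1*sin(y)^3


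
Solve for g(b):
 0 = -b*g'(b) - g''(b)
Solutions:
 g(b) = C1 + C2*erf(sqrt(2)*b/2)


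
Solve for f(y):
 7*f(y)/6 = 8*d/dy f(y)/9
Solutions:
 f(y) = C1*exp(21*y/16)


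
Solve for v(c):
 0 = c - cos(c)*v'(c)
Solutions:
 v(c) = C1 + Integral(c/cos(c), c)


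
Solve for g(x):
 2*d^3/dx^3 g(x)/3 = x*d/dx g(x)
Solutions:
 g(x) = C1 + Integral(C2*airyai(2^(2/3)*3^(1/3)*x/2) + C3*airybi(2^(2/3)*3^(1/3)*x/2), x)


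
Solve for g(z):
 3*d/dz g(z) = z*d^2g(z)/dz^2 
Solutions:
 g(z) = C1 + C2*z^4


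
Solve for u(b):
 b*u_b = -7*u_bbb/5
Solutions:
 u(b) = C1 + Integral(C2*airyai(-5^(1/3)*7^(2/3)*b/7) + C3*airybi(-5^(1/3)*7^(2/3)*b/7), b)


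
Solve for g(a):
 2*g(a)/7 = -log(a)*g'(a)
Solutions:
 g(a) = C1*exp(-2*li(a)/7)


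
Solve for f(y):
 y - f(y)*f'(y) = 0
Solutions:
 f(y) = -sqrt(C1 + y^2)
 f(y) = sqrt(C1 + y^2)


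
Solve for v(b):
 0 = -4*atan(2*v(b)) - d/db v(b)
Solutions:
 Integral(1/atan(2*_y), (_y, v(b))) = C1 - 4*b


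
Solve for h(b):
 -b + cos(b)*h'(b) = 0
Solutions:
 h(b) = C1 + Integral(b/cos(b), b)


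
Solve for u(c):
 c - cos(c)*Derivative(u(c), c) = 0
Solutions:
 u(c) = C1 + Integral(c/cos(c), c)


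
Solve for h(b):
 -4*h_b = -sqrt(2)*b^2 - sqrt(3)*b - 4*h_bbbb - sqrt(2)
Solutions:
 h(b) = C1 + C4*exp(b) + sqrt(2)*b^3/12 + sqrt(3)*b^2/8 + sqrt(2)*b/4 + (C2*sin(sqrt(3)*b/2) + C3*cos(sqrt(3)*b/2))*exp(-b/2)


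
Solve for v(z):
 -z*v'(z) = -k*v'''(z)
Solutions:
 v(z) = C1 + Integral(C2*airyai(z*(1/k)^(1/3)) + C3*airybi(z*(1/k)^(1/3)), z)


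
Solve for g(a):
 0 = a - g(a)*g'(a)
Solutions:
 g(a) = -sqrt(C1 + a^2)
 g(a) = sqrt(C1 + a^2)


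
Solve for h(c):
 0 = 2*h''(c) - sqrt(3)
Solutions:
 h(c) = C1 + C2*c + sqrt(3)*c^2/4


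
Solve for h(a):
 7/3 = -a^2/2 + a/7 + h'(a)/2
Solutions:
 h(a) = C1 + a^3/3 - a^2/7 + 14*a/3


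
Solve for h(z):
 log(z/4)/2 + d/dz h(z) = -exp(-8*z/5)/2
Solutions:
 h(z) = C1 - z*log(z)/2 + z*(1/2 + log(2)) + 5*exp(-8*z/5)/16


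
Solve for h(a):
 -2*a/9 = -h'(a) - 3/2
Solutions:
 h(a) = C1 + a^2/9 - 3*a/2


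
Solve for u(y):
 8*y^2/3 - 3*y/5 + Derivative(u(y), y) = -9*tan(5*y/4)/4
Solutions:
 u(y) = C1 - 8*y^3/9 + 3*y^2/10 + 9*log(cos(5*y/4))/5


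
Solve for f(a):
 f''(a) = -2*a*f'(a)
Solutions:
 f(a) = C1 + C2*erf(a)


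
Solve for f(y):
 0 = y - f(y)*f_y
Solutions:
 f(y) = -sqrt(C1 + y^2)
 f(y) = sqrt(C1 + y^2)


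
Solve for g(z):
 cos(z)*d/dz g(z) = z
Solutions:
 g(z) = C1 + Integral(z/cos(z), z)


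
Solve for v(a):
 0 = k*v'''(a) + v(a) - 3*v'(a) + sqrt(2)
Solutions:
 v(a) = C1*exp(-2^(1/3)*a*(2^(1/3)*(sqrt((1 - 4/k)/k^2) + 1/k)^(1/3)/2 + 1/(k*(sqrt((1 - 4/k)/k^2) + 1/k)^(1/3)))) + C2*exp(2^(1/3)*a*(2^(1/3)*(sqrt((1 - 4/k)/k^2) + 1/k)^(1/3)/4 - 2^(1/3)*sqrt(3)*I*(sqrt((1 - 4/k)/k^2) + 1/k)^(1/3)/4 - 2/(k*(-1 + sqrt(3)*I)*(sqrt((1 - 4/k)/k^2) + 1/k)^(1/3)))) + C3*exp(2^(1/3)*a*(2^(1/3)*(sqrt((1 - 4/k)/k^2) + 1/k)^(1/3)/4 + 2^(1/3)*sqrt(3)*I*(sqrt((1 - 4/k)/k^2) + 1/k)^(1/3)/4 + 2/(k*(1 + sqrt(3)*I)*(sqrt((1 - 4/k)/k^2) + 1/k)^(1/3)))) - sqrt(2)


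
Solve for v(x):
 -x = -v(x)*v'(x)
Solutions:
 v(x) = -sqrt(C1 + x^2)
 v(x) = sqrt(C1 + x^2)


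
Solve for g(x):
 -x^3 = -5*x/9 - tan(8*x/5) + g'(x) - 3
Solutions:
 g(x) = C1 - x^4/4 + 5*x^2/18 + 3*x - 5*log(cos(8*x/5))/8


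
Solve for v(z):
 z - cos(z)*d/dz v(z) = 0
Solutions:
 v(z) = C1 + Integral(z/cos(z), z)


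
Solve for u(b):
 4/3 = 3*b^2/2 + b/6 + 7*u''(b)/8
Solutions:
 u(b) = C1 + C2*b - b^4/7 - 2*b^3/63 + 16*b^2/21


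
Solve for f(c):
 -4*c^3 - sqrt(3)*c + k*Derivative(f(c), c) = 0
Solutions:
 f(c) = C1 + c^4/k + sqrt(3)*c^2/(2*k)


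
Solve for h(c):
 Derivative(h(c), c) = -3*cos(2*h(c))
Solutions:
 h(c) = -asin((C1 + exp(12*c))/(C1 - exp(12*c)))/2 + pi/2
 h(c) = asin((C1 + exp(12*c))/(C1 - exp(12*c)))/2


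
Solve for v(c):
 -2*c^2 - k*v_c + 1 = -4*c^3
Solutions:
 v(c) = C1 + c^4/k - 2*c^3/(3*k) + c/k


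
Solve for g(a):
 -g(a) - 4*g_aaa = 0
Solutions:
 g(a) = C3*exp(-2^(1/3)*a/2) + (C1*sin(2^(1/3)*sqrt(3)*a/4) + C2*cos(2^(1/3)*sqrt(3)*a/4))*exp(2^(1/3)*a/4)


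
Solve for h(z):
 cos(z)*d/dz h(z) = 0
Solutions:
 h(z) = C1


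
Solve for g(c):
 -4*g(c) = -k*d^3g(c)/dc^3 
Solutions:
 g(c) = C1*exp(2^(2/3)*c*(1/k)^(1/3)) + C2*exp(2^(2/3)*c*(-1 + sqrt(3)*I)*(1/k)^(1/3)/2) + C3*exp(-2^(2/3)*c*(1 + sqrt(3)*I)*(1/k)^(1/3)/2)


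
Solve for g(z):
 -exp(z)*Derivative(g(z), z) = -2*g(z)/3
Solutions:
 g(z) = C1*exp(-2*exp(-z)/3)


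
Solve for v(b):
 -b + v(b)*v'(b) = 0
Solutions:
 v(b) = -sqrt(C1 + b^2)
 v(b) = sqrt(C1 + b^2)


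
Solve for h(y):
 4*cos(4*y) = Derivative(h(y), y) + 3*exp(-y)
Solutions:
 h(y) = C1 + sin(4*y) + 3*exp(-y)


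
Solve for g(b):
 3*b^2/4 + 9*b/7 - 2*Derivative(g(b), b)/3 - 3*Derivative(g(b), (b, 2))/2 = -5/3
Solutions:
 g(b) = C1 + C2*exp(-4*b/9) + 3*b^3/8 - 351*b^2/224 + 4279*b/448


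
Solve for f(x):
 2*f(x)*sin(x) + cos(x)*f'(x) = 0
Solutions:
 f(x) = C1*cos(x)^2


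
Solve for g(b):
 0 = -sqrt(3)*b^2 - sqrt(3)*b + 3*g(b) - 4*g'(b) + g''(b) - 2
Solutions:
 g(b) = C1*exp(b) + C2*exp(3*b) + sqrt(3)*b^2/3 + 11*sqrt(3)*b/9 + 2/3 + 38*sqrt(3)/27


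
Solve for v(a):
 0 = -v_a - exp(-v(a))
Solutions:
 v(a) = log(C1 - a)


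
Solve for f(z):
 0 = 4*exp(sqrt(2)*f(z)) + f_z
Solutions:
 f(z) = sqrt(2)*(2*log(1/(C1 + 4*z)) - log(2))/4


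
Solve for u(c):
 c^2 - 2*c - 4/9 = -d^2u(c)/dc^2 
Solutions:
 u(c) = C1 + C2*c - c^4/12 + c^3/3 + 2*c^2/9


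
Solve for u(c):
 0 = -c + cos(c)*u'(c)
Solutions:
 u(c) = C1 + Integral(c/cos(c), c)


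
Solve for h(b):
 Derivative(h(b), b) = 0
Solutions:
 h(b) = C1


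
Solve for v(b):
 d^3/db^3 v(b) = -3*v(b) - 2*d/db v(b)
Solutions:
 v(b) = C3*exp(-b) + (C1*sin(sqrt(11)*b/2) + C2*cos(sqrt(11)*b/2))*exp(b/2)


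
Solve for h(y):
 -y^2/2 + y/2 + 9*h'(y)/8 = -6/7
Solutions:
 h(y) = C1 + 4*y^3/27 - 2*y^2/9 - 16*y/21


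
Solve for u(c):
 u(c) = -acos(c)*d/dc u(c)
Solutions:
 u(c) = C1*exp(-Integral(1/acos(c), c))


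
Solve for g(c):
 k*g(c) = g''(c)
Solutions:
 g(c) = C1*exp(-c*sqrt(k)) + C2*exp(c*sqrt(k))


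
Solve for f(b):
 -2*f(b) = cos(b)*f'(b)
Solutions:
 f(b) = C1*(sin(b) - 1)/(sin(b) + 1)


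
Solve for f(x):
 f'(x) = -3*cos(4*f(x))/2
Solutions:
 f(x) = -asin((C1 + exp(12*x))/(C1 - exp(12*x)))/4 + pi/4
 f(x) = asin((C1 + exp(12*x))/(C1 - exp(12*x)))/4


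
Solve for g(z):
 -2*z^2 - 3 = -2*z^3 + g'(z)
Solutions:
 g(z) = C1 + z^4/2 - 2*z^3/3 - 3*z


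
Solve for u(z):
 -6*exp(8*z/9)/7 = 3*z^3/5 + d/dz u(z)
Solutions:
 u(z) = C1 - 3*z^4/20 - 27*exp(8*z/9)/28


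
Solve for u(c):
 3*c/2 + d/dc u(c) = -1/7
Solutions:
 u(c) = C1 - 3*c^2/4 - c/7


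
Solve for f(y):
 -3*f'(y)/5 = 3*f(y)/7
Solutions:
 f(y) = C1*exp(-5*y/7)


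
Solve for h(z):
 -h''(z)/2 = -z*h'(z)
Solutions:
 h(z) = C1 + C2*erfi(z)


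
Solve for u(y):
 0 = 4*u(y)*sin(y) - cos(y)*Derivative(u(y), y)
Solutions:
 u(y) = C1/cos(y)^4


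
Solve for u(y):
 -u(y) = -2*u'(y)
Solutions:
 u(y) = C1*exp(y/2)


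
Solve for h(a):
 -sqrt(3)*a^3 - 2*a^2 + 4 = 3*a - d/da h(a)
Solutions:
 h(a) = C1 + sqrt(3)*a^4/4 + 2*a^3/3 + 3*a^2/2 - 4*a


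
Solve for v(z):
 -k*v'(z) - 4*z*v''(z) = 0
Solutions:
 v(z) = C1 + z^(1 - re(k)/4)*(C2*sin(log(z)*Abs(im(k))/4) + C3*cos(log(z)*im(k)/4))


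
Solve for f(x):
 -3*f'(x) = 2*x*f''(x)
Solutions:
 f(x) = C1 + C2/sqrt(x)


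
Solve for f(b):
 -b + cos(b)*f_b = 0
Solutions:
 f(b) = C1 + Integral(b/cos(b), b)


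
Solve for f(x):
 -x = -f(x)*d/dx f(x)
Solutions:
 f(x) = -sqrt(C1 + x^2)
 f(x) = sqrt(C1 + x^2)


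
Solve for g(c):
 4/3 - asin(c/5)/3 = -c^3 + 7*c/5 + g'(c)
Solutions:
 g(c) = C1 + c^4/4 - 7*c^2/10 - c*asin(c/5)/3 + 4*c/3 - sqrt(25 - c^2)/3


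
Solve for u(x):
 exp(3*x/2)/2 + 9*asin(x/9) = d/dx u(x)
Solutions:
 u(x) = C1 + 9*x*asin(x/9) + 9*sqrt(81 - x^2) + exp(3*x/2)/3


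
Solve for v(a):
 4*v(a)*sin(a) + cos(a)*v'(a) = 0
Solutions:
 v(a) = C1*cos(a)^4


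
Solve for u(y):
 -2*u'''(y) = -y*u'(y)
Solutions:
 u(y) = C1 + Integral(C2*airyai(2^(2/3)*y/2) + C3*airybi(2^(2/3)*y/2), y)


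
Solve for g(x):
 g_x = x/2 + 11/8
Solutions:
 g(x) = C1 + x^2/4 + 11*x/8


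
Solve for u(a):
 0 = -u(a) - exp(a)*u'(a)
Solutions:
 u(a) = C1*exp(exp(-a))


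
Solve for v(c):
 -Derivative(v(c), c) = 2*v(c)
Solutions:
 v(c) = C1*exp(-2*c)


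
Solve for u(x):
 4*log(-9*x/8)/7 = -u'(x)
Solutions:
 u(x) = C1 - 4*x*log(-x)/7 + 4*x*(-2*log(3) + 1 + 3*log(2))/7


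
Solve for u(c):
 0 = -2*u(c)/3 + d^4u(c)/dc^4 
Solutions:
 u(c) = C1*exp(-2^(1/4)*3^(3/4)*c/3) + C2*exp(2^(1/4)*3^(3/4)*c/3) + C3*sin(2^(1/4)*3^(3/4)*c/3) + C4*cos(2^(1/4)*3^(3/4)*c/3)


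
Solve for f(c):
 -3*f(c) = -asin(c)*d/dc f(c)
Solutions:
 f(c) = C1*exp(3*Integral(1/asin(c), c))


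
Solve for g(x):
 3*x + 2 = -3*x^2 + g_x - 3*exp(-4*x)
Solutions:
 g(x) = C1 + x^3 + 3*x^2/2 + 2*x - 3*exp(-4*x)/4


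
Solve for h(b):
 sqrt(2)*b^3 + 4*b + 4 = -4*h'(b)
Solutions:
 h(b) = C1 - sqrt(2)*b^4/16 - b^2/2 - b


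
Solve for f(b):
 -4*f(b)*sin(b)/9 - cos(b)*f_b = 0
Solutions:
 f(b) = C1*cos(b)^(4/9)


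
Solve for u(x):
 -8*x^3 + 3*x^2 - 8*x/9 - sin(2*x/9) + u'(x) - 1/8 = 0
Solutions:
 u(x) = C1 + 2*x^4 - x^3 + 4*x^2/9 + x/8 - 9*cos(2*x/9)/2


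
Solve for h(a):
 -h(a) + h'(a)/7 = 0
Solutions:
 h(a) = C1*exp(7*a)


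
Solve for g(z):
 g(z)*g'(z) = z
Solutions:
 g(z) = -sqrt(C1 + z^2)
 g(z) = sqrt(C1 + z^2)


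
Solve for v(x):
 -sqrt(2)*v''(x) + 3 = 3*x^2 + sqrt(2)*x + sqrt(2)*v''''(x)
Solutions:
 v(x) = C1 + C2*x + C3*sin(x) + C4*cos(x) - sqrt(2)*x^4/8 - x^3/6 + 9*sqrt(2)*x^2/4


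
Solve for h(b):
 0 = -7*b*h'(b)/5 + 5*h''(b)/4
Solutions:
 h(b) = C1 + C2*erfi(sqrt(14)*b/5)


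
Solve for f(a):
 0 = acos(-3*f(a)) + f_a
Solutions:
 Integral(1/acos(-3*_y), (_y, f(a))) = C1 - a


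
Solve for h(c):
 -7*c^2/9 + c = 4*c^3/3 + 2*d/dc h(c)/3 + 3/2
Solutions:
 h(c) = C1 - c^4/2 - 7*c^3/18 + 3*c^2/4 - 9*c/4
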